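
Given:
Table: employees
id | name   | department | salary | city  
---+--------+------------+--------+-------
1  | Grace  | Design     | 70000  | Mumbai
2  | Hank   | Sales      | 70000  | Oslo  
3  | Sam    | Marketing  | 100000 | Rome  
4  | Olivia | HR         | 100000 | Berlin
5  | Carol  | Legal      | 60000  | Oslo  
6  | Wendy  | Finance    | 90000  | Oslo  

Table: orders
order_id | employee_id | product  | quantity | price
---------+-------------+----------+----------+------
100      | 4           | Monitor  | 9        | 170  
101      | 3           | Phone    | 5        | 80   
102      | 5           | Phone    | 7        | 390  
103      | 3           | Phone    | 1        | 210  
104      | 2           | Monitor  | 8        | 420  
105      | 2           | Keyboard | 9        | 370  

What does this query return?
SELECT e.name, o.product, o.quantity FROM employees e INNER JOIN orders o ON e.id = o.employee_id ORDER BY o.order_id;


Joining employees.id = orders.employee_id:
  employee Olivia (id=4) -> order Monitor
  employee Sam (id=3) -> order Phone
  employee Carol (id=5) -> order Phone
  employee Sam (id=3) -> order Phone
  employee Hank (id=2) -> order Monitor
  employee Hank (id=2) -> order Keyboard


6 rows:
Olivia, Monitor, 9
Sam, Phone, 5
Carol, Phone, 7
Sam, Phone, 1
Hank, Monitor, 8
Hank, Keyboard, 9


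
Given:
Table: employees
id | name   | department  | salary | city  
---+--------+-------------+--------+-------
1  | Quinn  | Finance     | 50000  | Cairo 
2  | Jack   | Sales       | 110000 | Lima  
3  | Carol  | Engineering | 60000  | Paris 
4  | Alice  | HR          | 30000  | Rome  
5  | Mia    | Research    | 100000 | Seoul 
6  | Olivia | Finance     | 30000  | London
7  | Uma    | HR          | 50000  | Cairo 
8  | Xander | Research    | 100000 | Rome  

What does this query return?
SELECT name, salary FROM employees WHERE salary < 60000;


Filtering: salary < 60000
Matching: 4 rows

4 rows:
Quinn, 50000
Alice, 30000
Olivia, 30000
Uma, 50000


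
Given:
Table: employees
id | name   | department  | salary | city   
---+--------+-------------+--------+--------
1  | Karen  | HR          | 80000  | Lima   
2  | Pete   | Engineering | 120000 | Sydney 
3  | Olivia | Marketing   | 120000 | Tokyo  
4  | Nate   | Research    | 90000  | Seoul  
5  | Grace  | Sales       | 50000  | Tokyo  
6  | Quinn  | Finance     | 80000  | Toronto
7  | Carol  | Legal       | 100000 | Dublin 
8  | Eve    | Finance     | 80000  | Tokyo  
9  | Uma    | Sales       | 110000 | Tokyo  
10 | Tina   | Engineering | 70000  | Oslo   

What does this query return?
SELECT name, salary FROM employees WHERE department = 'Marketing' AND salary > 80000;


Filtering: department = 'Marketing' AND salary > 80000
Matching: 1 rows

1 rows:
Olivia, 120000


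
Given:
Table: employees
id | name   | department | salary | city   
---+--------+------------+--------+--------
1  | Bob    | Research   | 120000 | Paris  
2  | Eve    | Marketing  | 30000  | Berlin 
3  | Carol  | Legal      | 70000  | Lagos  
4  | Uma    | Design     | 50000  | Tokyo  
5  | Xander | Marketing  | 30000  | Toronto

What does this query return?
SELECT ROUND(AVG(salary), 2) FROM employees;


SUM(salary) = 300000
COUNT = 5
ROUND(AVG, 2) = ROUND(300000 / 5, 2) = 60000.0

60000.0


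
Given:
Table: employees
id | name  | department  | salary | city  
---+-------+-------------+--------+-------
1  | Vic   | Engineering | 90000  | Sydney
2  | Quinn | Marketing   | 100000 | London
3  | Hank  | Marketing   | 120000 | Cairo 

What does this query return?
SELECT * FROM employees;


SELECT * returns all 3 rows with all columns

3 rows:
1, Vic, Engineering, 90000, Sydney
2, Quinn, Marketing, 100000, London
3, Hank, Marketing, 120000, Cairo


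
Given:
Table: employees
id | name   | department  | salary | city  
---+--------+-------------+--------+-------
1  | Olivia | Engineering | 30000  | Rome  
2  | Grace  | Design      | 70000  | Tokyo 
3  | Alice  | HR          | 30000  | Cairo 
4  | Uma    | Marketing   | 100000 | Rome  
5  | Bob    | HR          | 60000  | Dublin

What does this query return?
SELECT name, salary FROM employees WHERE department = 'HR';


Filtering: department = 'HR'
Matching rows: 2

2 rows:
Alice, 30000
Bob, 60000


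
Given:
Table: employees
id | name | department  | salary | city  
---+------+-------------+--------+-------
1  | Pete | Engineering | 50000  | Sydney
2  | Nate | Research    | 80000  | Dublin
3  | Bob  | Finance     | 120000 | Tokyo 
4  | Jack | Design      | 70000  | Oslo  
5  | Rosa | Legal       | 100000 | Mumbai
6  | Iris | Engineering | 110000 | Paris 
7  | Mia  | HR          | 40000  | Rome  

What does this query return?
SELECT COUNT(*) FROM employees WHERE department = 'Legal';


Counting rows where department = 'Legal'
  Rosa -> MATCH


1


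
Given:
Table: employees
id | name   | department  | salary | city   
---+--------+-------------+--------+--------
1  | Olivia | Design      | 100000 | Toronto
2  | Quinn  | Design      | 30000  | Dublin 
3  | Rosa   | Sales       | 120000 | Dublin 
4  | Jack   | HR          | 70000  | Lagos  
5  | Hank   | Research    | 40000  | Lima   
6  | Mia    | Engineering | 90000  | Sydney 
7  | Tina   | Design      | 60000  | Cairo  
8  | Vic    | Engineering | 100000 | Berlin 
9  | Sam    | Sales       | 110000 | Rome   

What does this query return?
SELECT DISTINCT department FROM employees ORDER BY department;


All 'department' values (row order): Design, Design, Sales, HR, Research, Engineering, Design, Engineering, Sales
Removing duplicates leaves 5 unique value(s).

5 values:
Design
Engineering
HR
Research
Sales


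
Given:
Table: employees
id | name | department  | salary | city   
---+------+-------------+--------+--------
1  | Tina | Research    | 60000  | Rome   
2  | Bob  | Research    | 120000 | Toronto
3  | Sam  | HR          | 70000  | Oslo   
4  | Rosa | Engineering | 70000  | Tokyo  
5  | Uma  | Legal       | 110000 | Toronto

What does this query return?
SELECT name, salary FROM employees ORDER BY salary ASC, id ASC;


Sorting by salary ASC, then id ASC for ties

5 rows:
Tina, 60000
Sam, 70000
Rosa, 70000
Uma, 110000
Bob, 120000


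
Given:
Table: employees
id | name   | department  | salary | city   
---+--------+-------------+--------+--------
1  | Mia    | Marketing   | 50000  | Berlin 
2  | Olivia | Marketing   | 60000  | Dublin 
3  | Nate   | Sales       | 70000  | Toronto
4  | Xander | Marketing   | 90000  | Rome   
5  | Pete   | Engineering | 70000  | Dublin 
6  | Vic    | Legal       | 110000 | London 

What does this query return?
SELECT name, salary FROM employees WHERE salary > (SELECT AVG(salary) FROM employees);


Subquery: AVG(salary) = 75000.0
Filtering: salary > 75000.0
  Xander (90000) -> MATCH
  Vic (110000) -> MATCH


2 rows:
Xander, 90000
Vic, 110000


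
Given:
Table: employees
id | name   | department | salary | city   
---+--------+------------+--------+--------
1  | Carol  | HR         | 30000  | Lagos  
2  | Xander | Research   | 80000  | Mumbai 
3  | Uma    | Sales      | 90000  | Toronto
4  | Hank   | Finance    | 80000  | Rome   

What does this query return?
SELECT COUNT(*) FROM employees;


COUNT(*) counts all rows

4


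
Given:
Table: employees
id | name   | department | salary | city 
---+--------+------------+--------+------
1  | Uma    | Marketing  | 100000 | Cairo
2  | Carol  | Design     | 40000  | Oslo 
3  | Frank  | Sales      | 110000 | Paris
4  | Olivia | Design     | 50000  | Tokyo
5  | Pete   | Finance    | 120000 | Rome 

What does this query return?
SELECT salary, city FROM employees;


Projecting columns: salary, city

5 rows:
100000, Cairo
40000, Oslo
110000, Paris
50000, Tokyo
120000, Rome


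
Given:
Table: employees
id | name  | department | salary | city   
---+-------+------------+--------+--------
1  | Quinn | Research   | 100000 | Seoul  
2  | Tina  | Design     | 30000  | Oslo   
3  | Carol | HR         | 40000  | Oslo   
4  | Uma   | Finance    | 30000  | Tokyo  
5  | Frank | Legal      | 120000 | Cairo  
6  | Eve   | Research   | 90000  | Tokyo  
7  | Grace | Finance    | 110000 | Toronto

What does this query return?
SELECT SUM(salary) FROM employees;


SUM(salary) = 100000 + 30000 + 40000 + 30000 + 120000 + 90000 + 110000 = 520000

520000


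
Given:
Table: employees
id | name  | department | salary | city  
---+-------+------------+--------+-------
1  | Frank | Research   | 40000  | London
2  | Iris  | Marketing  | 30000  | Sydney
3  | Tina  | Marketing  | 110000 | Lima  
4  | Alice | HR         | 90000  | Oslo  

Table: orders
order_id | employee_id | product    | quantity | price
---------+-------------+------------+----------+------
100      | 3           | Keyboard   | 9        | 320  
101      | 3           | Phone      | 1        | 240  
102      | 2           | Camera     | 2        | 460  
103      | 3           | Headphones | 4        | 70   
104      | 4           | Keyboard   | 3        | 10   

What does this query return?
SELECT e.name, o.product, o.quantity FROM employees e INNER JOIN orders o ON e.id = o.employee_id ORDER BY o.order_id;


Joining employees.id = orders.employee_id:
  employee Tina (id=3) -> order Keyboard
  employee Tina (id=3) -> order Phone
  employee Iris (id=2) -> order Camera
  employee Tina (id=3) -> order Headphones
  employee Alice (id=4) -> order Keyboard


5 rows:
Tina, Keyboard, 9
Tina, Phone, 1
Iris, Camera, 2
Tina, Headphones, 4
Alice, Keyboard, 3


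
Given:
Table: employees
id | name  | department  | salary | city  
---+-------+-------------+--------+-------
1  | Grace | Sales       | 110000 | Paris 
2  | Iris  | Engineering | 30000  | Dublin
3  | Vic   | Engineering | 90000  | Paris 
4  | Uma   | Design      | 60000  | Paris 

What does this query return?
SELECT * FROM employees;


SELECT * returns all 4 rows with all columns

4 rows:
1, Grace, Sales, 110000, Paris
2, Iris, Engineering, 30000, Dublin
3, Vic, Engineering, 90000, Paris
4, Uma, Design, 60000, Paris


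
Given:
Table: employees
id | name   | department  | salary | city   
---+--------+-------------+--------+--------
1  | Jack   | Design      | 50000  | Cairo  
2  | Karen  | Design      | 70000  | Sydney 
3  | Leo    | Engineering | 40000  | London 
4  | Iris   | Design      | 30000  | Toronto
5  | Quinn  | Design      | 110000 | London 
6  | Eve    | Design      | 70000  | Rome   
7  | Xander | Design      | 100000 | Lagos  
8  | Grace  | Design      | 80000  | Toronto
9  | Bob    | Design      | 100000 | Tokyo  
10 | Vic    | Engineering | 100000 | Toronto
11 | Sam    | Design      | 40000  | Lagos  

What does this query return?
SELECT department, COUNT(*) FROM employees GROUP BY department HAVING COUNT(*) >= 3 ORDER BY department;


Groups with count >= 3:
  Design: 9 -> PASS
  Engineering: 2 -> filtered out


1 groups:
Design, 9


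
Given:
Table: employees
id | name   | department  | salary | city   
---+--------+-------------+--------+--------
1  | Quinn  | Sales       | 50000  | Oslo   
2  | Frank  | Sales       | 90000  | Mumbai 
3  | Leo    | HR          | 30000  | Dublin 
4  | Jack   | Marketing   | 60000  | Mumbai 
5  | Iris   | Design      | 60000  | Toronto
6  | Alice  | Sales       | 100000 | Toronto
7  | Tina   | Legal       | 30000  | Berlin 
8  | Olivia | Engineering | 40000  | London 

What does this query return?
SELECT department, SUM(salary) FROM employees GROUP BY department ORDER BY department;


Summing salary within each department:
  Design: 60000 = 60000
  Engineering: 40000 = 40000
  HR: 30000 = 30000
  Legal: 30000 = 30000
  Marketing: 60000 = 60000
  Sales: 50000 + 90000 + 100000 = 240000


6 groups:
Design, 60000
Engineering, 40000
HR, 30000
Legal, 30000
Marketing, 60000
Sales, 240000


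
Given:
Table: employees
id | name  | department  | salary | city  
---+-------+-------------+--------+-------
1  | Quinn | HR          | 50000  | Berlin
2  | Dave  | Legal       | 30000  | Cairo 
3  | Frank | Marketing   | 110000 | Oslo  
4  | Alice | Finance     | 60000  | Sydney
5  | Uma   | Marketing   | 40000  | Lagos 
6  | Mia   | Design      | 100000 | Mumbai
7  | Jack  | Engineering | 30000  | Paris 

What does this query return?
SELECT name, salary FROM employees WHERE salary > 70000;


Filtering: salary > 70000
Matching: 2 rows

2 rows:
Frank, 110000
Mia, 100000


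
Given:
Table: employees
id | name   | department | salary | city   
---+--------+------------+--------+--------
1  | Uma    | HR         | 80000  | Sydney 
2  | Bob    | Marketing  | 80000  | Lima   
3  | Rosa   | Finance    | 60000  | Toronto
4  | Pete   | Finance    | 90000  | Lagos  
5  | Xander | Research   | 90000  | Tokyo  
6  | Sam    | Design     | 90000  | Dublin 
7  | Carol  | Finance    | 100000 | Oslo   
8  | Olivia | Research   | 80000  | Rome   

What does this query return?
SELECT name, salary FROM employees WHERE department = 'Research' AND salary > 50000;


Filtering: department = 'Research' AND salary > 50000
Matching: 2 rows

2 rows:
Xander, 90000
Olivia, 80000


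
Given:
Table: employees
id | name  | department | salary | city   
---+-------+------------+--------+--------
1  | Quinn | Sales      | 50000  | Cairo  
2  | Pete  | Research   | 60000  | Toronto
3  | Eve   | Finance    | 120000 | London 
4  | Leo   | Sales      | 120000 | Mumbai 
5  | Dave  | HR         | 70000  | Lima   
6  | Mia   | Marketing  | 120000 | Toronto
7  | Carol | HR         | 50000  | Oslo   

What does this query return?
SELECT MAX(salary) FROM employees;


Salaries: 50000, 60000, 120000, 120000, 70000, 120000, 50000
MAX = 120000

120000


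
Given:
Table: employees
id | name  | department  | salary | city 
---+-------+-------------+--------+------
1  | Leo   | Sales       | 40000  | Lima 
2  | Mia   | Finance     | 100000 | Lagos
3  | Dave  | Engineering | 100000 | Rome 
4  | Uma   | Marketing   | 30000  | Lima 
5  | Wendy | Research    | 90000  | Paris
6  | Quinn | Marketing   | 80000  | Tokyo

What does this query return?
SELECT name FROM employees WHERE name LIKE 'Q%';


LIKE 'Q%' matches names starting with 'Q'
Matching: 1

1 rows:
Quinn


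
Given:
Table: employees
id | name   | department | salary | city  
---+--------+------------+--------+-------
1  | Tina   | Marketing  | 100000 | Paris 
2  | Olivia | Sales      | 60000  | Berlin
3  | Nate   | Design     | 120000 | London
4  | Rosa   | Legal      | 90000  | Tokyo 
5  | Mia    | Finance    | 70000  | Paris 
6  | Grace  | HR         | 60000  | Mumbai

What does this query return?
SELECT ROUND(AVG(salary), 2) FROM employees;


SUM(salary) = 500000
COUNT = 6
ROUND(AVG, 2) = ROUND(500000 / 6, 2) = 83333.33

83333.33


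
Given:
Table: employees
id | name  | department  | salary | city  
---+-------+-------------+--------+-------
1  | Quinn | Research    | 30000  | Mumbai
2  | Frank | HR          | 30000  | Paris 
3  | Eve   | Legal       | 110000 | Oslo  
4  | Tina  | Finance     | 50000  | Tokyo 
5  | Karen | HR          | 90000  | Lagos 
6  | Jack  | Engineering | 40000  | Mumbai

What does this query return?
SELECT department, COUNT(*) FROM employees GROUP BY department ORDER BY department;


Assigning each row to its department group:
  Quinn -> Research
  Frank -> HR
  Eve -> Legal
  Tina -> Finance
  Karen -> HR
  Jack -> Engineering


5 groups:
Engineering, 1
Finance, 1
HR, 2
Legal, 1
Research, 1


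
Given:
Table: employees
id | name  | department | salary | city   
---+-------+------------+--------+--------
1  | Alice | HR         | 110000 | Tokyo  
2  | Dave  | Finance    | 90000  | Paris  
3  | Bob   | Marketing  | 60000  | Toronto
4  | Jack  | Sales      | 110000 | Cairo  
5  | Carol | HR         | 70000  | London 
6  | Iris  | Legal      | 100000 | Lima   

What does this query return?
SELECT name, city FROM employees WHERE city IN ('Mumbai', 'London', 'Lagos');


Filtering: city IN ('Mumbai', 'London', 'Lagos')
Matching: 1 rows

1 rows:
Carol, London


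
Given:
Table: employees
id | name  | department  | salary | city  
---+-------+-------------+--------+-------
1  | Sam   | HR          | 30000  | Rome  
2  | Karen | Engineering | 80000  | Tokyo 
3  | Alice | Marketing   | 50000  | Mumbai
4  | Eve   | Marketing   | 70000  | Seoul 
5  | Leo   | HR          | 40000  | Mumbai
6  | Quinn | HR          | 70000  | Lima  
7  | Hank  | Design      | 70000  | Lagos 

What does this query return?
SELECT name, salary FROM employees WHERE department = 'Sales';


Filtering: department = 'Sales'
Matching rows: 0

Empty result set (0 rows)


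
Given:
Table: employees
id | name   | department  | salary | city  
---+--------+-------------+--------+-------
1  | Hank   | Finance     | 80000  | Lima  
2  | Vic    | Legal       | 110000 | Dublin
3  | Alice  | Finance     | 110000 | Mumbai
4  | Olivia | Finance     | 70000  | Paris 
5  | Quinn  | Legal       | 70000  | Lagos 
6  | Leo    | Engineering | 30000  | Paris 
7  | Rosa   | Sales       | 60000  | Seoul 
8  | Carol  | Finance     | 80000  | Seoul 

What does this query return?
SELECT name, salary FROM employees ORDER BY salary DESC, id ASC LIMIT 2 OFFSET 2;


Sort by salary DESC (id ASC tiebreak), then skip 2 and take 2
Rows 3 through 4

2 rows:
Hank, 80000
Carol, 80000


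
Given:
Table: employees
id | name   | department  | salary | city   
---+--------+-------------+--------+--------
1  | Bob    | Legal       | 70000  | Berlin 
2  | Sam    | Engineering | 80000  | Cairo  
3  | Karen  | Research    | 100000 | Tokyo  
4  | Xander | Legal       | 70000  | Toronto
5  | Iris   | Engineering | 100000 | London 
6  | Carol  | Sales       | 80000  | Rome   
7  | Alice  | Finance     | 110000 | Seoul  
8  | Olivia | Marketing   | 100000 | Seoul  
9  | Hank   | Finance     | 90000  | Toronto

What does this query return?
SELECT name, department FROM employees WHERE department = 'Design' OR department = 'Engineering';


Filtering: department = 'Design' OR 'Engineering'
Matching: 2 rows

2 rows:
Sam, Engineering
Iris, Engineering


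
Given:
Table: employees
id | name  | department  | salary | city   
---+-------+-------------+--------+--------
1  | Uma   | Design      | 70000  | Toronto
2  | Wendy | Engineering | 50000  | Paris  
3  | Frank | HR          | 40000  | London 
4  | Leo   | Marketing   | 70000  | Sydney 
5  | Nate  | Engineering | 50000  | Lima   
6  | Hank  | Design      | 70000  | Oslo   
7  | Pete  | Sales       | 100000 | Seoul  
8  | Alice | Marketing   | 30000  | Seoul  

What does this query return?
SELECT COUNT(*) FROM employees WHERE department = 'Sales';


Counting rows where department = 'Sales'
  Pete -> MATCH


1


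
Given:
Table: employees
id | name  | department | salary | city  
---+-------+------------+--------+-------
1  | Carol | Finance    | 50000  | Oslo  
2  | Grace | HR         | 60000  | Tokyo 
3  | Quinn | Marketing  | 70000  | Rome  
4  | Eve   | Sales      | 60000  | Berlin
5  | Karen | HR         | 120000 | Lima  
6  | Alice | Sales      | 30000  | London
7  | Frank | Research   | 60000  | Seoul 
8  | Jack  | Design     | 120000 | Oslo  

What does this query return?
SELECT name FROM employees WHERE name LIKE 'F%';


LIKE 'F%' matches names starting with 'F'
Matching: 1

1 rows:
Frank


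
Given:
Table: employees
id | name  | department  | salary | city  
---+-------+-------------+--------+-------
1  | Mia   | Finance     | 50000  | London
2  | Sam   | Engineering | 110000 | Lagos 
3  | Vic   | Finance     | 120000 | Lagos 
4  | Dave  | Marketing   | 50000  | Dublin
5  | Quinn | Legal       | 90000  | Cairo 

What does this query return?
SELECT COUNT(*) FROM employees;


COUNT(*) counts all rows

5


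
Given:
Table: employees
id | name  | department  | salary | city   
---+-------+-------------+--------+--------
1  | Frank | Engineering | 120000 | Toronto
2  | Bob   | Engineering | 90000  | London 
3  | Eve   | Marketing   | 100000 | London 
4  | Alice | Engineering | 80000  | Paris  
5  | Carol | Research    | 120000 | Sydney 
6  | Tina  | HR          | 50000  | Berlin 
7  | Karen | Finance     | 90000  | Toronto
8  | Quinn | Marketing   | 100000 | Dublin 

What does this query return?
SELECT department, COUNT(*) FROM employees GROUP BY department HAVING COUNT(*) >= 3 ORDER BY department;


Groups with count >= 3:
  Engineering: 3 -> PASS
  Finance: 1 -> filtered out
  HR: 1 -> filtered out
  Marketing: 2 -> filtered out
  Research: 1 -> filtered out


1 groups:
Engineering, 3


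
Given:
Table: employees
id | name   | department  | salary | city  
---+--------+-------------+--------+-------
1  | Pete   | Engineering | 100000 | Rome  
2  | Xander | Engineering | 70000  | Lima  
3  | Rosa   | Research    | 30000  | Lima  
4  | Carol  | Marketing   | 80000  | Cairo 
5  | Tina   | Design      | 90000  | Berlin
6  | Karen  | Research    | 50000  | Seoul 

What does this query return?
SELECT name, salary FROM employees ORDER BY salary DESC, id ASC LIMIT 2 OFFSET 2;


Sort by salary DESC (id ASC tiebreak), then skip 2 and take 2
Rows 3 through 4

2 rows:
Carol, 80000
Xander, 70000


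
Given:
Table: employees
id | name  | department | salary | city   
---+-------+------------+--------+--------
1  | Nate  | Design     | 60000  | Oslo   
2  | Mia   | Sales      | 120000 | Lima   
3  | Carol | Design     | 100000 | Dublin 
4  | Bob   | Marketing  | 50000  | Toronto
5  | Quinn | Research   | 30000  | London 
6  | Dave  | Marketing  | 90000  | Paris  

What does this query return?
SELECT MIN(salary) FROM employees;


Salaries: 60000, 120000, 100000, 50000, 30000, 90000
MIN = 30000

30000


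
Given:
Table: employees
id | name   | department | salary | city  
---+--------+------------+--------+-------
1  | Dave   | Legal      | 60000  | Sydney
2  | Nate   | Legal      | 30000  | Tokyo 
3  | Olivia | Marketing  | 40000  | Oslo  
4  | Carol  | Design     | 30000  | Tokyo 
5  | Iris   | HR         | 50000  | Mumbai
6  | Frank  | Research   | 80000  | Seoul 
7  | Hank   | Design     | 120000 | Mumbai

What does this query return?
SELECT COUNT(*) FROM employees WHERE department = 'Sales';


Counting rows where department = 'Sales'


0


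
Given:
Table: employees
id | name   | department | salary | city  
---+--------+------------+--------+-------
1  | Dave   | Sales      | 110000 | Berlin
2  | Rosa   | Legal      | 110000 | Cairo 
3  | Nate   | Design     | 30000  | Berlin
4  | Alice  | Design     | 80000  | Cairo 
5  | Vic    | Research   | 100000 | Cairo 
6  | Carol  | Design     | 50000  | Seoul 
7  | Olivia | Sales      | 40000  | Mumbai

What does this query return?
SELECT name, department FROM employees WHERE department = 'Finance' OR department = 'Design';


Filtering: department = 'Finance' OR 'Design'
Matching: 3 rows

3 rows:
Nate, Design
Alice, Design
Carol, Design


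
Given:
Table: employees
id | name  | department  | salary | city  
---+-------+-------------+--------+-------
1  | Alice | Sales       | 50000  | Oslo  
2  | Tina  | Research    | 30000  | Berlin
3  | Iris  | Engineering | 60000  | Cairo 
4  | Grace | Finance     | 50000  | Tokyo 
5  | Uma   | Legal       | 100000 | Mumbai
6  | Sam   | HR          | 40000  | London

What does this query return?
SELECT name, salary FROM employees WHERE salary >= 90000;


Filtering: salary >= 90000
Matching: 1 rows

1 rows:
Uma, 100000


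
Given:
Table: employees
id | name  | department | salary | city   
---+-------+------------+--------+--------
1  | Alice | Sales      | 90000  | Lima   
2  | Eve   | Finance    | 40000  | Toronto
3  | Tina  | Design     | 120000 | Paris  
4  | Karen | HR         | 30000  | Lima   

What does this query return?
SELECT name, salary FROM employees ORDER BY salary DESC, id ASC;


Sorting by salary DESC, then id ASC for ties

4 rows:
Tina, 120000
Alice, 90000
Eve, 40000
Karen, 30000


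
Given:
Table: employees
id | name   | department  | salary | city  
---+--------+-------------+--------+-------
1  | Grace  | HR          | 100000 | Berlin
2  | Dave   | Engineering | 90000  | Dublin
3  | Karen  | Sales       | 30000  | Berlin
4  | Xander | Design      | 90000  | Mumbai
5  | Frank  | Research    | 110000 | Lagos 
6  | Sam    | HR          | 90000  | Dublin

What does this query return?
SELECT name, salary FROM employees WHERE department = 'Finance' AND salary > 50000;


Filtering: department = 'Finance' AND salary > 50000
Matching: 0 rows

Empty result set (0 rows)


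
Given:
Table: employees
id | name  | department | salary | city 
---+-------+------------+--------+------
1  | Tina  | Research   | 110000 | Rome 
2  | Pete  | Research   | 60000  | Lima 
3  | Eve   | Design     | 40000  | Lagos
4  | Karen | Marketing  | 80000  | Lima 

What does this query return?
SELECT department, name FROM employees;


Projecting columns: department, name

4 rows:
Research, Tina
Research, Pete
Design, Eve
Marketing, Karen


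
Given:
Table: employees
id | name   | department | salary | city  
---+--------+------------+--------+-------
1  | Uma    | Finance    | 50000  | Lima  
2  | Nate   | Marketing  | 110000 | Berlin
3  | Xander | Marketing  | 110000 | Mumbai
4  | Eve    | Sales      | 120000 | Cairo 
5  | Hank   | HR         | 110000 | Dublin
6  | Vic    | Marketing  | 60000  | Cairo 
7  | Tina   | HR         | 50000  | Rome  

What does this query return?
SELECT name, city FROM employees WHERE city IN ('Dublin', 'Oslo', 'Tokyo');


Filtering: city IN ('Dublin', 'Oslo', 'Tokyo')
Matching: 1 rows

1 rows:
Hank, Dublin


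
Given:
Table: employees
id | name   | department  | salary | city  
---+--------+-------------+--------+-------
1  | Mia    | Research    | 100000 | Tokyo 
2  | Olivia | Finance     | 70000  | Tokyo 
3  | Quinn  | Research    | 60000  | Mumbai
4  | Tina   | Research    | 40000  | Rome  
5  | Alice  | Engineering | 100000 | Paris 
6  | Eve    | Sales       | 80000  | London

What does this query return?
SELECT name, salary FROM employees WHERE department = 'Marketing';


Filtering: department = 'Marketing'
Matching rows: 0

Empty result set (0 rows)


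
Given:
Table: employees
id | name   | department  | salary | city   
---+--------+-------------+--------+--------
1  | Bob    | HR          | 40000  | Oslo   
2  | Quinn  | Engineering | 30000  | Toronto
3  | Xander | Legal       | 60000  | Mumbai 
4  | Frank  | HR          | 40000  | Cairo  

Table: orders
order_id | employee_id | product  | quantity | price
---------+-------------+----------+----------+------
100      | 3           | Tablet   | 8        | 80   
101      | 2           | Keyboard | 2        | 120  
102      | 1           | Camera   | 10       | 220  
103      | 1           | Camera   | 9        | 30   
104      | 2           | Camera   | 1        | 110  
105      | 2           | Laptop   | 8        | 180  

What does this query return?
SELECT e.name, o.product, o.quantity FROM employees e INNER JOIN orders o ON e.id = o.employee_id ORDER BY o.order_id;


Joining employees.id = orders.employee_id:
  employee Xander (id=3) -> order Tablet
  employee Quinn (id=2) -> order Keyboard
  employee Bob (id=1) -> order Camera
  employee Bob (id=1) -> order Camera
  employee Quinn (id=2) -> order Camera
  employee Quinn (id=2) -> order Laptop


6 rows:
Xander, Tablet, 8
Quinn, Keyboard, 2
Bob, Camera, 10
Bob, Camera, 9
Quinn, Camera, 1
Quinn, Laptop, 8


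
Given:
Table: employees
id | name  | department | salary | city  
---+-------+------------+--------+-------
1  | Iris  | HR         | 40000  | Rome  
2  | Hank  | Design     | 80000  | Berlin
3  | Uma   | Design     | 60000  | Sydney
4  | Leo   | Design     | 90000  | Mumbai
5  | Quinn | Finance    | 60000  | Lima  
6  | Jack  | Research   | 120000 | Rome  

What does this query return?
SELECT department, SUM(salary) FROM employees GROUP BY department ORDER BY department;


Summing salary within each department:
  Design: 80000 + 60000 + 90000 = 230000
  Finance: 60000 = 60000
  HR: 40000 = 40000
  Research: 120000 = 120000


4 groups:
Design, 230000
Finance, 60000
HR, 40000
Research, 120000


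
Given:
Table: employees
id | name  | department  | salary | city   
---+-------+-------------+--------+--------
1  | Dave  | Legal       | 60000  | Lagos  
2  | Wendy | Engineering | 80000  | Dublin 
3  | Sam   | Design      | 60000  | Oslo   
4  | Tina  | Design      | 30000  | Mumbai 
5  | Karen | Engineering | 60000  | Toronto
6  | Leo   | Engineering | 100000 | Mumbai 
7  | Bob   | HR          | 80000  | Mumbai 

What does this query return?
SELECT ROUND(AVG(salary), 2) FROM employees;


SUM(salary) = 470000
COUNT = 7
ROUND(AVG, 2) = ROUND(470000 / 7, 2) = 67142.86

67142.86


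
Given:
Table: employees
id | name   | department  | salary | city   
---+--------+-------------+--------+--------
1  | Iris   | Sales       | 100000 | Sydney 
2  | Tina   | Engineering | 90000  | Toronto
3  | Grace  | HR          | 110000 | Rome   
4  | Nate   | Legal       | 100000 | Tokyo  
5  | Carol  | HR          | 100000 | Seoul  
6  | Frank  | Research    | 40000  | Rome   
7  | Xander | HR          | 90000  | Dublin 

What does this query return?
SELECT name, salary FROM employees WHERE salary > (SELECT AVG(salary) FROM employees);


Subquery: AVG(salary) = 90000.0
Filtering: salary > 90000.0
  Iris (100000) -> MATCH
  Grace (110000) -> MATCH
  Nate (100000) -> MATCH
  Carol (100000) -> MATCH


4 rows:
Iris, 100000
Grace, 110000
Nate, 100000
Carol, 100000


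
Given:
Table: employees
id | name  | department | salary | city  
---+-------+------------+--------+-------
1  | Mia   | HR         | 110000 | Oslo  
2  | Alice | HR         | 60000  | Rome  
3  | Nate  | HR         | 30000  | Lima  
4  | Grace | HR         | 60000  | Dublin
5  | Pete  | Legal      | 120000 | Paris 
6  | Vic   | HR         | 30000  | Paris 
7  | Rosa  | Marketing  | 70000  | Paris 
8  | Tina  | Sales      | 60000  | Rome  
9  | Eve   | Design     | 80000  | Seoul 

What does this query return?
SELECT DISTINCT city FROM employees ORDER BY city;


All 'city' values (row order): Oslo, Rome, Lima, Dublin, Paris, Paris, Paris, Rome, Seoul
Removing duplicates leaves 6 unique value(s).

6 values:
Dublin
Lima
Oslo
Paris
Rome
Seoul


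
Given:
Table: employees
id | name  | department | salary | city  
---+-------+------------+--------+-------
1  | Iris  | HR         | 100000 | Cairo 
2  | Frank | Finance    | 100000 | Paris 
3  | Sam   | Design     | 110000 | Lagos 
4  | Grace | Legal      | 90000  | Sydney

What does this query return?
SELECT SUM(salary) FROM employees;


SUM(salary) = 100000 + 100000 + 110000 + 90000 = 400000

400000


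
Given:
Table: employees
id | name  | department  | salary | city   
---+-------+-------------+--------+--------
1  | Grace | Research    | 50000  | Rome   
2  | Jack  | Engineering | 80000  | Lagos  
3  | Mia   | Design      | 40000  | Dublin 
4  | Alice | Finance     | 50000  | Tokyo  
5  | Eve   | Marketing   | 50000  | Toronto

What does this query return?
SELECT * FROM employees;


SELECT * returns all 5 rows with all columns

5 rows:
1, Grace, Research, 50000, Rome
2, Jack, Engineering, 80000, Lagos
3, Mia, Design, 40000, Dublin
4, Alice, Finance, 50000, Tokyo
5, Eve, Marketing, 50000, Toronto


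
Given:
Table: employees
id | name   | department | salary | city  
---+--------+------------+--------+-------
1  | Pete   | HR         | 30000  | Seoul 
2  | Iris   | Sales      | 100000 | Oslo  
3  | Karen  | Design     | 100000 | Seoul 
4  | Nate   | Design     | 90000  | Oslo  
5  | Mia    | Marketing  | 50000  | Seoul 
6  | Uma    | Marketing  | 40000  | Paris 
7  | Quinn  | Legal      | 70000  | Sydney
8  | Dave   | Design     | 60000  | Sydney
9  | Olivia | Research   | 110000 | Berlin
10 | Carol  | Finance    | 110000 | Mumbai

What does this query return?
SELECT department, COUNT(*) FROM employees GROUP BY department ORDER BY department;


Assigning each row to its department group:
  Pete -> HR
  Iris -> Sales
  Karen -> Design
  Nate -> Design
  Mia -> Marketing
  Uma -> Marketing
  Quinn -> Legal
  Dave -> Design
  Olivia -> Research
  Carol -> Finance


7 groups:
Design, 3
Finance, 1
HR, 1
Legal, 1
Marketing, 2
Research, 1
Sales, 1


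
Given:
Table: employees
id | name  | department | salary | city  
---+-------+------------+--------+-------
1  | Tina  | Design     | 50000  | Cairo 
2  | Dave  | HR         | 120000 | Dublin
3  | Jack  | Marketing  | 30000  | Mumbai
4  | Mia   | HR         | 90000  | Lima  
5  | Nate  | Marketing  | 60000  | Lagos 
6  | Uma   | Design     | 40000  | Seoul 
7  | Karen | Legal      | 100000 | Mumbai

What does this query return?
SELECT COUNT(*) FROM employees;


COUNT(*) counts all rows

7


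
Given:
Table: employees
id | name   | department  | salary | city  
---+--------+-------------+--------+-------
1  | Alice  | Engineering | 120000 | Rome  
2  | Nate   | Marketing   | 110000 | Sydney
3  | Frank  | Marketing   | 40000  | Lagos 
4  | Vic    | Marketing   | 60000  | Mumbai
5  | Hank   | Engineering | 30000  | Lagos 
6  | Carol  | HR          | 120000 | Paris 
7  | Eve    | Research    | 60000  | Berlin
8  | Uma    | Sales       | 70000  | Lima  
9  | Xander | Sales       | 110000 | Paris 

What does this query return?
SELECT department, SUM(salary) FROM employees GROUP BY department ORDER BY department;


Summing salary within each department:
  Engineering: 120000 + 30000 = 150000
  HR: 120000 = 120000
  Marketing: 110000 + 40000 + 60000 = 210000
  Research: 60000 = 60000
  Sales: 70000 + 110000 = 180000


5 groups:
Engineering, 150000
HR, 120000
Marketing, 210000
Research, 60000
Sales, 180000


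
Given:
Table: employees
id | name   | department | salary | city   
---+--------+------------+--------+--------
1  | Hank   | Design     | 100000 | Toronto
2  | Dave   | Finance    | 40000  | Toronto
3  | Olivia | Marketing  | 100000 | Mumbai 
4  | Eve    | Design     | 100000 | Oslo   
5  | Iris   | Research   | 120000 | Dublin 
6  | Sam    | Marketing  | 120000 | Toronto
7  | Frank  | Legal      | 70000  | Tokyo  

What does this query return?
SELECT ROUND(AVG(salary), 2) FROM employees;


SUM(salary) = 650000
COUNT = 7
ROUND(AVG, 2) = ROUND(650000 / 7, 2) = 92857.14

92857.14


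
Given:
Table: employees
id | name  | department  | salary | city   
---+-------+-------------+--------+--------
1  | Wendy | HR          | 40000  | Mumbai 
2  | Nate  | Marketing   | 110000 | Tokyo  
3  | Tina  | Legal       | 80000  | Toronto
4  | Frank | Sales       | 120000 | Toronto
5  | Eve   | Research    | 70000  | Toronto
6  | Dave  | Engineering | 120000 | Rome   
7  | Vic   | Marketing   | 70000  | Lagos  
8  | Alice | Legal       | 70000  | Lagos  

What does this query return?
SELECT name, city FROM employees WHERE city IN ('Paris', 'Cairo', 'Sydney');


Filtering: city IN ('Paris', 'Cairo', 'Sydney')
Matching: 0 rows

Empty result set (0 rows)


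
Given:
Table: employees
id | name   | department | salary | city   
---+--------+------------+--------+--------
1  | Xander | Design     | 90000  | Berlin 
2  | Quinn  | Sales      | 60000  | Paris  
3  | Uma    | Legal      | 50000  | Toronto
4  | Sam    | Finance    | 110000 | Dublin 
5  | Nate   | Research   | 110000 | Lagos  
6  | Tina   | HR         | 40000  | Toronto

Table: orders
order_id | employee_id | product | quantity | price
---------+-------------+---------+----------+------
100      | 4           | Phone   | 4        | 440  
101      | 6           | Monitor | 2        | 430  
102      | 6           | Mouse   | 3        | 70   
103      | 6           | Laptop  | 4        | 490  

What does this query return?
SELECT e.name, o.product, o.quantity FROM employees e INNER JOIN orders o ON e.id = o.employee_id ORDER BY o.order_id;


Joining employees.id = orders.employee_id:
  employee Sam (id=4) -> order Phone
  employee Tina (id=6) -> order Monitor
  employee Tina (id=6) -> order Mouse
  employee Tina (id=6) -> order Laptop


4 rows:
Sam, Phone, 4
Tina, Monitor, 2
Tina, Mouse, 3
Tina, Laptop, 4


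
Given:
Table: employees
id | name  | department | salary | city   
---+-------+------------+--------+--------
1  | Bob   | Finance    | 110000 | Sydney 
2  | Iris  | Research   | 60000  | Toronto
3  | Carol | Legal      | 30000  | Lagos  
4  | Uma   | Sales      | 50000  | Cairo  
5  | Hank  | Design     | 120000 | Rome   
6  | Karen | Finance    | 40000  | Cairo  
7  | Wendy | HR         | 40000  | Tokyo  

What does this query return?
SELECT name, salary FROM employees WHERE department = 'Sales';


Filtering: department = 'Sales'
Matching rows: 1

1 rows:
Uma, 50000


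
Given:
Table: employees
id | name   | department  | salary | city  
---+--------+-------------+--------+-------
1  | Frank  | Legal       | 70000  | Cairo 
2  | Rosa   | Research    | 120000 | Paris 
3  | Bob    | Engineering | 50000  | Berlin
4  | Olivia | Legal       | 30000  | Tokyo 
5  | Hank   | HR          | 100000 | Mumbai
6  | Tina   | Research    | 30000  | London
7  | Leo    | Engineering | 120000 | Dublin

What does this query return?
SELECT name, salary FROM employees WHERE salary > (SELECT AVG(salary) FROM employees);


Subquery: AVG(salary) = 74285.71
Filtering: salary > 74285.71
  Rosa (120000) -> MATCH
  Hank (100000) -> MATCH
  Leo (120000) -> MATCH


3 rows:
Rosa, 120000
Hank, 100000
Leo, 120000


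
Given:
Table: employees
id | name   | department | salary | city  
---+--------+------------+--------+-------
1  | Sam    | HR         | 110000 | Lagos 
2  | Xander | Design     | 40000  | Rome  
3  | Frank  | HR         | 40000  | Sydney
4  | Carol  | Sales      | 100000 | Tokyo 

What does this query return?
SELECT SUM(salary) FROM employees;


SUM(salary) = 110000 + 40000 + 40000 + 100000 = 290000

290000


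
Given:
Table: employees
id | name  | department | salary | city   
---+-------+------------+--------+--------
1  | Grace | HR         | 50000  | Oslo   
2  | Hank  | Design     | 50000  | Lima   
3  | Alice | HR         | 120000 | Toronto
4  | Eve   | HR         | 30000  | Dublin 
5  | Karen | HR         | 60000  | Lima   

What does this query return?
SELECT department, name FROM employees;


Projecting columns: department, name

5 rows:
HR, Grace
Design, Hank
HR, Alice
HR, Eve
HR, Karen


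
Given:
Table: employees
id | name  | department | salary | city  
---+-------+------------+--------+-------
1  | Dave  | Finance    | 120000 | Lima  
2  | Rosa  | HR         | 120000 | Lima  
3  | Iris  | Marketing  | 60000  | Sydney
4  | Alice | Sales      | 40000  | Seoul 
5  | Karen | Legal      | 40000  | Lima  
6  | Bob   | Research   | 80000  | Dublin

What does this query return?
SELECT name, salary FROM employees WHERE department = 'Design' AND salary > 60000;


Filtering: department = 'Design' AND salary > 60000
Matching: 0 rows

Empty result set (0 rows)


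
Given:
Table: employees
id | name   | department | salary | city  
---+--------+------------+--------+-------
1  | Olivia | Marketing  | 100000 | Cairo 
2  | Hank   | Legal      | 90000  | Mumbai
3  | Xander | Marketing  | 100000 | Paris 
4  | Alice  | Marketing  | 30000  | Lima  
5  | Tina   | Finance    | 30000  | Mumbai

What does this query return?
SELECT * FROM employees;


SELECT * returns all 5 rows with all columns

5 rows:
1, Olivia, Marketing, 100000, Cairo
2, Hank, Legal, 90000, Mumbai
3, Xander, Marketing, 100000, Paris
4, Alice, Marketing, 30000, Lima
5, Tina, Finance, 30000, Mumbai


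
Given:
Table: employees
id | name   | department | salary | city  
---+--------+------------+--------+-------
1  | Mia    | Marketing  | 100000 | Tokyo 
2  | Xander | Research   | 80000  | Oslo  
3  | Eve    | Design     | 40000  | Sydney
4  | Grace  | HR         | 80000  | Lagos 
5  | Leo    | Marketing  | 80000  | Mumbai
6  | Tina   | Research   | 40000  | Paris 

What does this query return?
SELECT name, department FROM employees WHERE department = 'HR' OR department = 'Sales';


Filtering: department = 'HR' OR 'Sales'
Matching: 1 rows

1 rows:
Grace, HR


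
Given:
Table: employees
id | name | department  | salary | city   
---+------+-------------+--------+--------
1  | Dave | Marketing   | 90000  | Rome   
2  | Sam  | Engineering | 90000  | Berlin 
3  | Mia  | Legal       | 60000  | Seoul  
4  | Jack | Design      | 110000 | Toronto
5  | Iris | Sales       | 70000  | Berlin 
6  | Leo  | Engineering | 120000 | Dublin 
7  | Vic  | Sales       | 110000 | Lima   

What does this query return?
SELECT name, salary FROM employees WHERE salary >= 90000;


Filtering: salary >= 90000
Matching: 5 rows

5 rows:
Dave, 90000
Sam, 90000
Jack, 110000
Leo, 120000
Vic, 110000
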